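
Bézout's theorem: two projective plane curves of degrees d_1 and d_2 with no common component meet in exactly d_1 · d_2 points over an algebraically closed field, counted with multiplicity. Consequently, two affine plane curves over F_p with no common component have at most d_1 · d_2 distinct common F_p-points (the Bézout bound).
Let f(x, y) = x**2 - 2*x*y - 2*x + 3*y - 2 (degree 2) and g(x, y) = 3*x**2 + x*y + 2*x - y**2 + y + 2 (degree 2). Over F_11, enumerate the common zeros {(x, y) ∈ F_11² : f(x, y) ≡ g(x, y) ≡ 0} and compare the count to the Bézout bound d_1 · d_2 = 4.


Common zeros: {(7, 9), (7, 10)}; count = 2; Bézout bound = 4.

deg(f) = 2, deg(g) = 2, so Bézout bound = 4.
Scan x ∈ F_11. For each x, list the y ∈ F_11 with f(x, y) ≡ 0 and those with g(x, y) ≡ 0 (mod 11); the common zeros in that column are the intersection.
  x = 0: f ≡ 0 at y ∈ {8}; g ≡ 0 at y ∈ {2, 10}; common: ∅.
  x = 1: f ≡ 0 at y ∈ {3}; g ≡ 0 at y ∈ ∅; common: ∅.
  x = 2: f ≡ 0 at y ∈ {9}; g ≡ 0 at y ∈ {6, 8}; common: ∅.
  x = 3: f ≡ 0 at y ∈ {4}; g ≡ 0 at y ∈ ∅; common: ∅.
  x = 4: f ≡ 0 at y ∈ {10}; g ≡ 0 at y ∈ {7, 9}; common: ∅.
  x = 5: f ≡ 0 at y ∈ {5}; g ≡ 0 at y ∈ ∅; common: ∅.
  x = 6: f ≡ 0 at y ∈ {0}; g ≡ 0 at y ∈ {2, 5}; common: ∅.
  x = 7: f ≡ 0 at y ∈ {0, 1, 2, 3, 4, 5, 6, 7, 8, 9, 10}; g ≡ 0 at y ∈ {9, 10}; common: {9, 10}.
  x = 8: f ≡ 0 at y ∈ {1}; g ≡ 0 at y ∈ ∅; common: ∅.
  x = 9: f ≡ 0 at y ∈ {7}; g ≡ 0 at y ∈ ∅; common: ∅.
  x = 10: f ≡ 0 at y ∈ {2}; g ≡ 0 at y ∈ {5, 6}; common: ∅.
Collecting: common zeros = {(7, 9), (7, 10)}, so the count is 2.
Comparison with the Bézout bound: 2 ≤ 4 = deg(f)·deg(g), as expected for curves with no common component (the affine F_11-count falls short of the bound because intersections may lie at infinity, over extension fields, or carry multiplicity).


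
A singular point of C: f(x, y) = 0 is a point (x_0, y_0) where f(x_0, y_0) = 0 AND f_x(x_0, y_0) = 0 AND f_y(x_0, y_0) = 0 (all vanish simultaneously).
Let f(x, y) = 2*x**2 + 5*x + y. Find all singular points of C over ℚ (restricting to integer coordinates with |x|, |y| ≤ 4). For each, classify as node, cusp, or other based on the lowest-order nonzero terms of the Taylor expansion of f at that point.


No singular points in the scanned grid; C is smooth there.

Compute partial derivatives:
  f_x = 4*x + 5.
  f_y = 1.
f_y = 1 is a nonzero constant, so f_y never vanishes: no point (x, y) can satisfy f = f_x = f_y = 0. In particular no (x, y) ∈ {−4, ..., 4}² is singular; the curve is smooth.


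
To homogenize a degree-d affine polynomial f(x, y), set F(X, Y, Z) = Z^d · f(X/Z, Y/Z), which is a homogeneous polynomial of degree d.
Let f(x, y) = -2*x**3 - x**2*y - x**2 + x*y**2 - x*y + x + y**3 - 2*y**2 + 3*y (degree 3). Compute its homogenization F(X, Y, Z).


F(X, Y, Z) = -2*X**3 - X**2*Y - X**2*Z + X*Y**2 - X*Y*Z + X*Z**2 + Y**3 - 2*Y**2*Z + 3*Y*Z**2

deg(f) = 3.
Substitute x = X/Z, y = Y/Z into f, then multiply by Z^3.
  monomial -2·x^3·y^0 ↦ -2·X^3·Y^0·Z^0.
  monomial -1·x^2·y^1 ↦ -1·X^2·Y^1·Z^0.
  monomial -1·x^2·y^0 ↦ -1·X^2·Y^0·Z^1.
  monomial 1·x^1·y^2 ↦ 1·X^1·Y^2·Z^0.
  monomial -1·x^1·y^1 ↦ -1·X^1·Y^1·Z^1.
  monomial 1·x^1·y^0 ↦ 1·X^1·Y^0·Z^2.
  monomial 1·x^0·y^3 ↦ 1·X^0·Y^3·Z^0.
  monomial -2·x^0·y^2 ↦ -2·X^0·Y^2·Z^1.
  monomial 3·x^0·y^1 ↦ 3·X^0·Y^1·Z^2.
Collecting: F(X, Y, Z) = -2*X**3 - X**2*Y - X**2*Z + X*Y**2 - X*Y*Z + X*Z**2 + Y**3 - 2*Y**2*Z + 3*Y*Z**2.


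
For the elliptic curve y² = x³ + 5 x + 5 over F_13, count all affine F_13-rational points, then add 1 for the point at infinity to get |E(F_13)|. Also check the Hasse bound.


Affine points = {(2, 6), (2, 7), (5, 5), (5, 8), (6, 2), (6, 11), (9, 5), (9, 8), (11, 0), (12, 5), (12, 8)}; affine count = 11; |E(F_13)| = 12.

Discriminant check: Δ ∝ 4a³ + 27b² = 4·5³ + 27·5² = 4·125 + 27·25 ≡ 5 (mod 13). Nonzero ⇒ E is nonsingular.
For each x ∈ F_13, compute rhs = x³ + 5·x + 5 mod 13, then count y ∈ F_13 with y² ≡ rhs.
  x = 0: rhs = 5, matching y values: none (0 points).
  x = 1: rhs = 11, matching y values: none (0 points).
  x = 2: rhs = 10, matching y values: 6, 7 (2 points).
  x = 3: rhs = 8, matching y values: none (0 points).
  x = 4: rhs = 11, matching y values: none (0 points).
  x = 5: rhs = 12, matching y values: 5, 8 (2 points).
  x = 6: rhs = 4, matching y values: 2, 11 (2 points).
  x = 7: rhs = 6, matching y values: none (0 points).
  x = 8: rhs = 11, matching y values: none (0 points).
  x = 9: rhs = 12, matching y values: 5, 8 (2 points).
  x = 10: rhs = 2, matching y values: none (0 points).
  x = 11: rhs = 0, matching y values: 0 (1 points).
  x = 12: rhs = 12, matching y values: 5, 8 (2 points).
Total affine count: 11.
Full point count |E(F_13)| = 11 + 1 = 12.
Hasse bound: |12 − (13+1)| = |-2| = 2 ≤ 2√13 ≈ 7.2111 ✓.


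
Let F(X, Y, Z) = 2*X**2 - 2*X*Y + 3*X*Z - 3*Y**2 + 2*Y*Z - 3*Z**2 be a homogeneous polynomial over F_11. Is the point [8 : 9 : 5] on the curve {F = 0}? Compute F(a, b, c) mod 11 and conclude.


F(8,9,5) ≡ 8 (mod 11); P is NOT on the curve.

Evaluate F(8, 9, 5) term-by-term (mod 11).
  2*X**2 ↦ 2·64·1·1 = 128
  -2*X*Y ↦ -2·8·9·1 = -144
  3*X*Z ↦ 3·8·1·5 = 120
  -3*Y**2 ↦ -3·1·81·1 = -243
  2*Y*Z ↦ 2·1·9·5 = 90
  -3*Z**2 ↦ -3·1·1·25 = -75
Sum: F(8, 9, 5) = (128) + (-144) + (120) + (-243) + (90) + (-75) = -124.
Reducing mod 11: -124 ≡ 8 (mod 11).
Since F(a, b, c) ≡ 8 ≠ 0 (mod 11), P does NOT lie on the curve.


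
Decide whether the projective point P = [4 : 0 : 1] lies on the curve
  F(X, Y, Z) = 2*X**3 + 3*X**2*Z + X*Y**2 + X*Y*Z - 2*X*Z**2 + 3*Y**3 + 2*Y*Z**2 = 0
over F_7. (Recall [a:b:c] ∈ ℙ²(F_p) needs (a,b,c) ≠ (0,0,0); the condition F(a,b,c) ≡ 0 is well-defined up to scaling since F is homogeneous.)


F(4,0,1) ≡ 0 (mod 7); P is on the curve.

Evaluate F(4, 0, 1) term-by-term (mod 7).
  2*X**3 ↦ 2·64·1·1 = 128
  3*X**2*Z ↦ 3·16·1·1 = 48
  X*Y**2 ↦ 1·4·0·1 = 0
  X*Y*Z ↦ 1·4·0·1 = 0
  -2*X*Z**2 ↦ -2·4·1·1 = -8
  3*Y**3 ↦ 3·1·0·1 = 0
  2*Y*Z**2 ↦ 2·1·0·1 = 0
Sum: F(4, 0, 1) = (128) + (48) + (0) + (0) + (-8) + (0) + (0) = 168.
Reducing mod 7: 168 ≡ 0 (mod 7).
Since F(a, b, c) ≡ 0 (mod 7), P lies on the curve.


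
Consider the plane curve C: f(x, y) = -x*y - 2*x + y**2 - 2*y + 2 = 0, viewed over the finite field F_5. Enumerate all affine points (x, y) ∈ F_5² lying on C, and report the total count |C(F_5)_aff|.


Affine F_5-points: {(0, 3), (0, 4), (1, 0), (1, 3), (2, 1), (2, 3), (3, 2), (3, 3), (4, 3)}; count = 9.

For each of the 25 pairs (x, y) ∈ F_5², evaluate f(x, y) mod 5. Record the zeros.
  x = 0: [0↦2, 1↦1, 2↦2, 3↦0, 4↦0]  zeros at y ∈ {3, 4}
  x = 1: [0↦0, 1↦3, 2↦3, 3↦0, 4↦4]  zeros at y ∈ {0, 3}
  x = 2: [0↦3, 1↦0, 2↦4, 3↦0, 4↦3]  zeros at y ∈ {1, 3}
  x = 3: [0↦1, 1↦2, 2↦0, 3↦0, 4↦2]  zeros at y ∈ {2, 3}
  x = 4: [0↦4, 1↦4, 2↦1, 3↦0, 4↦1]  zeros at y ∈ {3}
Collecting zeros: affine points = {(0, 3), (0, 4), (1, 0), (1, 3), (2, 1), (2, 3), (3, 2), (3, 3), (4, 3)}.
Total count |C(F_5)_aff| = 9.


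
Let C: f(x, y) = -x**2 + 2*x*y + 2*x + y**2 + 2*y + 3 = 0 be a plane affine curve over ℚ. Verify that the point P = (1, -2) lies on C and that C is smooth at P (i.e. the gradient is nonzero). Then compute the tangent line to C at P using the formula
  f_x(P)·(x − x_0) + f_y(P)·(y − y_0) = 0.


Tangent line at P: 4 - 4*x = 0.

Step 1: f(1, -2) = 0, so P lies on C.
Step 2: partial derivatives
  f_x(x, y) = -2*x + 2*y + 2, f_y(x, y) = 2*x + 2*y + 2.
  f_x(P) = -4, f_y(P) = 0 (gradient nonzero, so P is smooth).
Step 3: tangent line at P: -4·(x − 1) + 0·(y − -2) = 0.
Expanding: 4 - 4*x = 0.


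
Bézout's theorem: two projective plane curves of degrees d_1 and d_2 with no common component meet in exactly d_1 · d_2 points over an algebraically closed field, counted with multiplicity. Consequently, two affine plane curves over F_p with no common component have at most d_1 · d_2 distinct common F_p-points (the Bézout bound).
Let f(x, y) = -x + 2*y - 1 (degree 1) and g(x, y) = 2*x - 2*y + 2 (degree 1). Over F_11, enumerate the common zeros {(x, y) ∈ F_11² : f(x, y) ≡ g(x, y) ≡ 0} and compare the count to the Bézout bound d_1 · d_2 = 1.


Common zeros: {(10, 0)}; count = 1; Bézout bound = 1.

deg(f) = 1, deg(g) = 1, so Bézout bound = 1.
Scan x ∈ F_11. For each x, list the y ∈ F_11 with f(x, y) ≡ 0 and those with g(x, y) ≡ 0 (mod 11); the common zeros in that column are the intersection.
  x = 0: f ≡ 0 at y ∈ {6}; g ≡ 0 at y ∈ {1}; common: ∅.
  x = 1: f ≡ 0 at y ∈ {1}; g ≡ 0 at y ∈ {2}; common: ∅.
  x = 2: f ≡ 0 at y ∈ {7}; g ≡ 0 at y ∈ {3}; common: ∅.
  x = 3: f ≡ 0 at y ∈ {2}; g ≡ 0 at y ∈ {4}; common: ∅.
  x = 4: f ≡ 0 at y ∈ {8}; g ≡ 0 at y ∈ {5}; common: ∅.
  x = 5: f ≡ 0 at y ∈ {3}; g ≡ 0 at y ∈ {6}; common: ∅.
  x = 6: f ≡ 0 at y ∈ {9}; g ≡ 0 at y ∈ {7}; common: ∅.
  x = 7: f ≡ 0 at y ∈ {4}; g ≡ 0 at y ∈ {8}; common: ∅.
  x = 8: f ≡ 0 at y ∈ {10}; g ≡ 0 at y ∈ {9}; common: ∅.
  x = 9: f ≡ 0 at y ∈ {5}; g ≡ 0 at y ∈ {10}; common: ∅.
  x = 10: f ≡ 0 at y ∈ {0}; g ≡ 0 at y ∈ {0}; common: {0}.
Collecting: common zeros = {(10, 0)}, so the count is 1.
Comparison with the Bézout bound: 1 ≤ 1 = deg(f)·deg(g), as expected for curves with no common component (the bound is attained).


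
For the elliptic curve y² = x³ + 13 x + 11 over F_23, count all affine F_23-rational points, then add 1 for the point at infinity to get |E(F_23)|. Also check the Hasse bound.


Affine points = {(1, 5), (1, 18), (3, 10), (3, 13), (4, 9), (4, 14), (6, 11), (6, 12), (7, 10), (7, 13), (8, 11), (8, 12), (9, 11), (9, 12), (11, 6), (11, 17), (12, 3), (12, 20), (13, 10), (13, 13), (14, 4), (14, 19), (15, 4), (15, 19), (17, 4), (17, 19), (21, 0)}; affine count = 27; |E(F_23)| = 28.

Discriminant check: Δ ∝ 4a³ + 27b² = 4·13³ + 27·11² = 4·2197 + 27·121 ≡ 3 (mod 23). Nonzero ⇒ E is nonsingular.
For each x ∈ F_23, compute rhs = x³ + 13·x + 11 mod 23, then count y ∈ F_23 with y² ≡ rhs.
  x = 0: rhs = 11, matching y values: none (0 points).
  x = 1: rhs = 2, matching y values: 5, 18 (2 points).
  x = 2: rhs = 22, matching y values: none (0 points).
  x = 3: rhs = 8, matching y values: 10, 13 (2 points).
  x = 4: rhs = 12, matching y values: 9, 14 (2 points).
  x = 5: rhs = 17, matching y values: none (0 points).
  x = 6: rhs = 6, matching y values: 11, 12 (2 points).
  x = 7: rhs = 8, matching y values: 10, 13 (2 points).
  x = 8: rhs = 6, matching y values: 11, 12 (2 points).
  x = 9: rhs = 6, matching y values: 11, 12 (2 points).
  x = 10: rhs = 14, matching y values: none (0 points).
  x = 11: rhs = 13, matching y values: 6, 17 (2 points).
  x = 12: rhs = 9, matching y values: 3, 20 (2 points).
  x = 13: rhs = 8, matching y values: 10, 13 (2 points).
  x = 14: rhs = 16, matching y values: 4, 19 (2 points).
  x = 15: rhs = 16, matching y values: 4, 19 (2 points).
  x = 16: rhs = 14, matching y values: none (0 points).
  x = 17: rhs = 16, matching y values: 4, 19 (2 points).
  x = 18: rhs = 5, matching y values: none (0 points).
  x = 19: rhs = 10, matching y values: none (0 points).
  x = 20: rhs = 14, matching y values: none (0 points).
  x = 21: rhs = 0, matching y values: 0 (1 points).
  x = 22: rhs = 20, matching y values: none (0 points).
Total affine count: 27.
Full point count |E(F_23)| = 27 + 1 = 28.
Hasse bound: |28 − (23+1)| = |4| = 4 ≤ 2√23 ≈ 9.5917 ✓.


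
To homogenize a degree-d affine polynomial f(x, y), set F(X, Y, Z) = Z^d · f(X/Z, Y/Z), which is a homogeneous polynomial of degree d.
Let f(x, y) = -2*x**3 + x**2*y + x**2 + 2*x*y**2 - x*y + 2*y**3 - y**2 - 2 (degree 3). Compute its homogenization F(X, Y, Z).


F(X, Y, Z) = -2*X**3 + X**2*Y + X**2*Z + 2*X*Y**2 - X*Y*Z + 2*Y**3 - Y**2*Z - 2*Z**3

deg(f) = 3.
Substitute x = X/Z, y = Y/Z into f, then multiply by Z^3.
  monomial -2·x^3·y^0 ↦ -2·X^3·Y^0·Z^0.
  monomial 1·x^2·y^1 ↦ 1·X^2·Y^1·Z^0.
  monomial 1·x^2·y^0 ↦ 1·X^2·Y^0·Z^1.
  monomial 2·x^1·y^2 ↦ 2·X^1·Y^2·Z^0.
  monomial -1·x^1·y^1 ↦ -1·X^1·Y^1·Z^1.
  monomial 2·x^0·y^3 ↦ 2·X^0·Y^3·Z^0.
  monomial -1·x^0·y^2 ↦ -1·X^0·Y^2·Z^1.
  monomial -2·x^0·y^0 ↦ -2·X^0·Y^0·Z^3.
Collecting: F(X, Y, Z) = -2*X**3 + X**2*Y + X**2*Z + 2*X*Y**2 - X*Y*Z + 2*Y**3 - Y**2*Z - 2*Z**3.


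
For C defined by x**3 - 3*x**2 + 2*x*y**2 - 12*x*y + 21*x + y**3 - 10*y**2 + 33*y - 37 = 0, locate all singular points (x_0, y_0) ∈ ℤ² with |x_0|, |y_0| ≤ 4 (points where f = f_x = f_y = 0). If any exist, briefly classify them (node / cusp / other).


Singular points: {(1, 3)}; classification: cusp.

Compute partial derivatives:
  f_x = 3*x**2 - 6*x + 2*y**2 - 12*y + 21.
  f_y = 4*x*y - 12*x + 3*y**2 - 20*y + 33.
Scan x_0 ∈ {−4, ..., 4}. For each x_0, f_y(x_0, y) is a polynomial in y; find its integer roots y ∈ {−4, ..., 4}, then test f_x and f at those candidates.
  x = -4: f_y(-4, y) = 3*y**2 - 36*y + 81; vanishes at y ∈ {3}. (-4, 3): f_x = 75 ≠ 0.
  x = -3: f_y(-3, y) = 3*y**2 - 32*y + 69; vanishes at y ∈ {3}. (-3, 3): f_x = 48 ≠ 0.
  x = -2: f_y(-2, y) = 3*y**2 - 28*y + 57; vanishes at y ∈ {3}. (-2, 3): f_x = 27 ≠ 0.
  x = -1: f_y(-1, y) = 3*y**2 - 24*y + 45; vanishes at y ∈ {3}. (-1, 3): f_x = 12 ≠ 0.
  x = 0: f_y(0, y) = 3*y**2 - 20*y + 33; vanishes at y ∈ {3}. (0, 3): f_x = 3 ≠ 0.
  x = 1: f_y(1, y) = 3*y**2 - 16*y + 21; vanishes at y ∈ {3}. (1, 3): f_x = 0, f = 0 — SINGULAR.
  x = 2: f_y(2, y) = 3*y**2 - 12*y + 9; vanishes at y ∈ {1, 3}. (2, 1): f_x = 11 ≠ 0; (2, 3): f_x = 3 ≠ 0.
  x = 3: f_y(3, y) = 3*y**2 - 8*y - 3; vanishes at y ∈ {3}. (3, 3): f_x = 12 ≠ 0.
  x = 4: f_y(4, y) = 3*y**2 - 4*y - 15; vanishes at y ∈ {3}. (4, 3): f_x = 27 ≠ 0.
Only singular point on the grid: (1, 3).
Classify: substitute x = 1 + u, y = 3 + v and expand: f = u**3 + 2*u*v**2 + v**3 + v**2.
No constant or linear terms (consistent with a singular point). Quadratic part: v**2. Cubic part: u**3 + 2*u*v**2 + v**3.
The quadratic part v**2 is a perfect square, so there is a single (double) tangent line v = 0, i.e. y = 3. Restricting the cubic part to that line (v = 0) leaves u**3 ≠ 0, so f is not divisible by v and the branch is v² ≈ -u**3 to lowest order — this is a cusp.
Classification: cusp.


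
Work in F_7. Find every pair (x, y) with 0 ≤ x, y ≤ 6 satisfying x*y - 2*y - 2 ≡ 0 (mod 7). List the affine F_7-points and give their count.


Affine F_7-points: {(0, 6), (1, 5), (3, 2), (4, 1), (5, 3), (6, 4)}; count = 6.

For each of the 49 pairs (x, y) ∈ F_7², evaluate f(x, y) mod 7. Record the zeros.
  x = 0: [0↦5, 1↦3, 2↦1, 3↦6, 4↦4, 5↦2, 6↦0]  zeros at y ∈ {6}
  x = 1: [0↦5, 1↦4, 2↦3, 3↦2, 4↦1, 5↦0, 6↦6]  zeros at y ∈ {5}
  x = 2: [0↦5, 1↦5, 2↦5, 3↦5, 4↦5, 5↦5, 6↦5]  zeros at y ∈ ∅
  x = 3: [0↦5, 1↦6, 2↦0, 3↦1, 4↦2, 5↦3, 6↦4]  zeros at y ∈ {2}
  x = 4: [0↦5, 1↦0, 2↦2, 3↦4, 4↦6, 5↦1, 6↦3]  zeros at y ∈ {1}
  x = 5: [0↦5, 1↦1, 2↦4, 3↦0, 4↦3, 5↦6, 6↦2]  zeros at y ∈ {3}
  x = 6: [0↦5, 1↦2, 2↦6, 3↦3, 4↦0, 5↦4, 6↦1]  zeros at y ∈ {4}
Collecting zeros: affine points = {(0, 6), (1, 5), (3, 2), (4, 1), (5, 3), (6, 4)}.
Total count |C(F_7)_aff| = 6.


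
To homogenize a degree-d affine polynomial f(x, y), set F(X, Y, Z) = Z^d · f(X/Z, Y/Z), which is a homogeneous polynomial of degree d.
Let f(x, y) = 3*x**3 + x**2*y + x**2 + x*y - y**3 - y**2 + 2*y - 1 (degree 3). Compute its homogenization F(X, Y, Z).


F(X, Y, Z) = 3*X**3 + X**2*Y + X**2*Z + X*Y*Z - Y**3 - Y**2*Z + 2*Y*Z**2 - Z**3

deg(f) = 3.
Substitute x = X/Z, y = Y/Z into f, then multiply by Z^3.
  monomial 3·x^3·y^0 ↦ 3·X^3·Y^0·Z^0.
  monomial 1·x^2·y^1 ↦ 1·X^2·Y^1·Z^0.
  monomial 1·x^2·y^0 ↦ 1·X^2·Y^0·Z^1.
  monomial 1·x^1·y^1 ↦ 1·X^1·Y^1·Z^1.
  monomial -1·x^0·y^3 ↦ -1·X^0·Y^3·Z^0.
  monomial -1·x^0·y^2 ↦ -1·X^0·Y^2·Z^1.
  monomial 2·x^0·y^1 ↦ 2·X^0·Y^1·Z^2.
  monomial -1·x^0·y^0 ↦ -1·X^0·Y^0·Z^3.
Collecting: F(X, Y, Z) = 3*X**3 + X**2*Y + X**2*Z + X*Y*Z - Y**3 - Y**2*Z + 2*Y*Z**2 - Z**3.


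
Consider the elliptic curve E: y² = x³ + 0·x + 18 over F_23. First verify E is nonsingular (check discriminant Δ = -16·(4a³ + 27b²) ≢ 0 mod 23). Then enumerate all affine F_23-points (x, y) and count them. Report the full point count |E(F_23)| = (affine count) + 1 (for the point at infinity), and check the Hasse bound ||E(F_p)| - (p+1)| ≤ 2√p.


Affine points = {(0, 8), (0, 15), (2, 7), (2, 16), (4, 6), (4, 17), (6, 2), (6, 21), (7, 4), (7, 19), (8, 1), (8, 22), (10, 11), (10, 12), (14, 5), (14, 18), (15, 9), (15, 14), (17, 3), (17, 20), (18, 10), (18, 13), (19, 0)}; affine count = 23; |E(F_23)| = 24.

Discriminant check: Δ ∝ 4a³ + 27b² = 4·0³ + 27·18² = 4·0 + 27·324 ≡ 8 (mod 23). Nonzero ⇒ E is nonsingular.
For each x ∈ F_23, compute rhs = x³ + 0·x + 18 mod 23, then count y ∈ F_23 with y² ≡ rhs.
  x = 0: rhs = 18, matching y values: 8, 15 (2 points).
  x = 1: rhs = 19, matching y values: none (0 points).
  x = 2: rhs = 3, matching y values: 7, 16 (2 points).
  x = 3: rhs = 22, matching y values: none (0 points).
  x = 4: rhs = 13, matching y values: 6, 17 (2 points).
  x = 5: rhs = 5, matching y values: none (0 points).
  x = 6: rhs = 4, matching y values: 2, 21 (2 points).
  x = 7: rhs = 16, matching y values: 4, 19 (2 points).
  x = 8: rhs = 1, matching y values: 1, 22 (2 points).
  x = 9: rhs = 11, matching y values: none (0 points).
  x = 10: rhs = 6, matching y values: 11, 12 (2 points).
  x = 11: rhs = 15, matching y values: none (0 points).
  x = 12: rhs = 21, matching y values: none (0 points).
  x = 13: rhs = 7, matching y values: none (0 points).
  x = 14: rhs = 2, matching y values: 5, 18 (2 points).
  x = 15: rhs = 12, matching y values: 9, 14 (2 points).
  x = 16: rhs = 20, matching y values: none (0 points).
  x = 17: rhs = 9, matching y values: 3, 20 (2 points).
  x = 18: rhs = 8, matching y values: 10, 13 (2 points).
  x = 19: rhs = 0, matching y values: 0 (1 points).
  x = 20: rhs = 14, matching y values: none (0 points).
  x = 21: rhs = 10, matching y values: none (0 points).
  x = 22: rhs = 17, matching y values: none (0 points).
Total affine count: 23.
Full point count |E(F_23)| = 23 + 1 = 24.
Hasse bound: |24 − (23+1)| = |0| = 0 ≤ 2√23 ≈ 9.5917 ✓.


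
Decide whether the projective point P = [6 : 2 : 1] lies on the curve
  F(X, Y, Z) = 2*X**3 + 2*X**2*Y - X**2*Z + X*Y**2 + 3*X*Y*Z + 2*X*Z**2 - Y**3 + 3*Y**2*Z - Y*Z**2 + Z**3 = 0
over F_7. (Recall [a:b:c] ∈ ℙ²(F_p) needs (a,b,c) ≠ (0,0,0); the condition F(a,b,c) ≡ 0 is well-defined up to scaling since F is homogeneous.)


F(6,2,1) ≡ 6 (mod 7); P is NOT on the curve.

Evaluate F(6, 2, 1) term-by-term (mod 7).
  2*X**3 ↦ 2·216·1·1 = 432
  2*X**2*Y ↦ 2·36·2·1 = 144
  -X**2*Z ↦ -1·36·1·1 = -36
  X*Y**2 ↦ 1·6·4·1 = 24
  3*X*Y*Z ↦ 3·6·2·1 = 36
  2*X*Z**2 ↦ 2·6·1·1 = 12
  -Y**3 ↦ -1·1·8·1 = -8
  3*Y**2*Z ↦ 3·1·4·1 = 12
  -Y*Z**2 ↦ -1·1·2·1 = -2
  Z**3 ↦ 1·1·1·1 = 1
Sum: F(6, 2, 1) = (432) + (144) + (-36) + (24) + (36) + (12) + (-8) + (12) + (-2) + (1) = 615.
Reducing mod 7: 615 ≡ 6 (mod 7).
Since F(a, b, c) ≡ 6 ≠ 0 (mod 7), P does NOT lie on the curve.


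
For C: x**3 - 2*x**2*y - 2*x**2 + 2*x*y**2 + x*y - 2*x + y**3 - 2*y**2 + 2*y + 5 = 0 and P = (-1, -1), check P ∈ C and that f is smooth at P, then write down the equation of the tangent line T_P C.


Tangent line at P: 2*x + 10*y + 12 = 0.

Step 1: f(-1, -1) = 0, so P lies on C.
Step 2: partial derivatives
  f_x(x, y) = 3*x**2 - 4*x*y - 4*x + 2*y**2 + y - 2, f_y(x, y) = -2*x**2 + 4*x*y + x + 3*y**2 - 4*y + 2.
  f_x(P) = 2, f_y(P) = 10 (gradient nonzero, so P is smooth).
Step 3: tangent line at P: 2·(x − -1) + 10·(y − -1) = 0.
Expanding: 2*x + 10*y + 12 = 0.


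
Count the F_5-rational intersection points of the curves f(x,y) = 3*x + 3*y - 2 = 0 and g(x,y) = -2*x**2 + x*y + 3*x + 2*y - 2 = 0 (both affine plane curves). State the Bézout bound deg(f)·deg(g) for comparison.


Common zeros: ∅; count = 0; Bézout bound = 2.

deg(f) = 1, deg(g) = 2, so Bézout bound = 2.
Scan x ∈ F_5. For each x, list the y ∈ F_5 with f(x, y) ≡ 0 and those with g(x, y) ≡ 0 (mod 5); the common zeros in that column are the intersection.
  x = 0: f ≡ 0 at y ∈ {4}; g ≡ 0 at y ∈ {1}; common: ∅.
  x = 1: f ≡ 0 at y ∈ {3}; g ≡ 0 at y ∈ {2}; common: ∅.
  x = 2: f ≡ 0 at y ∈ {2}; g ≡ 0 at y ∈ {1}; common: ∅.
  x = 3: f ≡ 0 at y ∈ {1}; g ≡ 0 at y ∈ ∅; common: ∅.
  x = 4: f ≡ 0 at y ∈ {0}; g ≡ 0 at y ∈ {2}; common: ∅.
Collecting: common zeros = ∅, so the count is 0.
Comparison with the Bézout bound: 0 ≤ 2 = deg(f)·deg(g), as expected for curves with no common component (the affine F_5-count falls short of the bound because intersections may lie at infinity, over extension fields, or carry multiplicity).


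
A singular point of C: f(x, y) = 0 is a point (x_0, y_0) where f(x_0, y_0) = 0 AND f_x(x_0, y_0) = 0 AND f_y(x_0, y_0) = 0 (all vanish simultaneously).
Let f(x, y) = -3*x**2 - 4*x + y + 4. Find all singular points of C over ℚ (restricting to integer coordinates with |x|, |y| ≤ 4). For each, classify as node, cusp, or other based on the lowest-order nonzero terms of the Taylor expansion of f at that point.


No singular points in the scanned grid; C is smooth there.

Compute partial derivatives:
  f_x = -6*x - 4.
  f_y = 1.
f_y = 1 is a nonzero constant, so f_y never vanishes: no point (x, y) can satisfy f = f_x = f_y = 0. In particular no (x, y) ∈ {−4, ..., 4}² is singular; the curve is smooth.


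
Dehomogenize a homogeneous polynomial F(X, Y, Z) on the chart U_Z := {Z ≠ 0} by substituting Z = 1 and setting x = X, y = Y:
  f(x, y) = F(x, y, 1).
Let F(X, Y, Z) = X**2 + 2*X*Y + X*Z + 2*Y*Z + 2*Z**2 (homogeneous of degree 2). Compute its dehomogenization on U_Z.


f(x, y) = x**2 + 2*x*y + x + 2*y + 2

On U_Z we set Z = 1. Each monomial c·X^i·Y^j·Z^k in F becomes c·x^i·y^j·1^k = c·x^i·y^j.
Substituting Z = 1: F(X, Y, 1) = x**2 + 2*x*y + x + 2*y + 2.
Note: deg(f) ≤ deg(F) = 2; strict inequality happens when F is divisible by Z (lost terms).


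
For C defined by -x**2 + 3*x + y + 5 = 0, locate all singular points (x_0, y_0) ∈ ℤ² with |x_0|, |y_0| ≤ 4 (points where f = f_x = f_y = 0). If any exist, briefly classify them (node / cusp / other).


No singular points in the scanned grid; C is smooth there.

Compute partial derivatives:
  f_x = 3 - 2*x.
  f_y = 1.
f_y = 1 is a nonzero constant, so f_y never vanishes: no point (x, y) can satisfy f = f_x = f_y = 0. In particular no (x, y) ∈ {−4, ..., 4}² is singular; the curve is smooth.


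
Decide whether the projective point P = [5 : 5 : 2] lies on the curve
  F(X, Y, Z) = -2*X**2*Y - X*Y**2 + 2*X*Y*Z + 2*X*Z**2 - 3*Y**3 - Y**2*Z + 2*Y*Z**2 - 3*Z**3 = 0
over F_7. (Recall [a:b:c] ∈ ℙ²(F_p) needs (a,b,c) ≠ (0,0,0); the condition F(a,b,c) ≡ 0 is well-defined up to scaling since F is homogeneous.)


F(5,5,2) ≡ 0 (mod 7); P is on the curve.

Evaluate F(5, 5, 2) term-by-term (mod 7).
  -2*X**2*Y ↦ -2·25·5·1 = -250
  -X*Y**2 ↦ -1·5·25·1 = -125
  2*X*Y*Z ↦ 2·5·5·2 = 100
  2*X*Z**2 ↦ 2·5·1·4 = 40
  -3*Y**3 ↦ -3·1·125·1 = -375
  -Y**2*Z ↦ -1·1·25·2 = -50
  2*Y*Z**2 ↦ 2·1·5·4 = 40
  -3*Z**3 ↦ -3·1·1·8 = -24
Sum: F(5, 5, 2) = (-250) + (-125) + (100) + (40) + (-375) + (-50) + (40) + (-24) = -644.
Reducing mod 7: -644 ≡ 0 (mod 7).
Since F(a, b, c) ≡ 0 (mod 7), P lies on the curve.


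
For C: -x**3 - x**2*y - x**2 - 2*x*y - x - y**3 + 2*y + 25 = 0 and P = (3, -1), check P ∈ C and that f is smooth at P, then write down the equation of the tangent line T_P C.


Tangent line at P: -26*x - 16*y + 62 = 0.

Step 1: f(3, -1) = 0, so P lies on C.
Step 2: partial derivatives
  f_x(x, y) = -3*x**2 - 2*x*y - 2*x - 2*y - 1, f_y(x, y) = -x**2 - 2*x - 3*y**2 + 2.
  f_x(P) = -26, f_y(P) = -16 (gradient nonzero, so P is smooth).
Step 3: tangent line at P: -26·(x − 3) + -16·(y − -1) = 0.
Expanding: -26*x - 16*y + 62 = 0.


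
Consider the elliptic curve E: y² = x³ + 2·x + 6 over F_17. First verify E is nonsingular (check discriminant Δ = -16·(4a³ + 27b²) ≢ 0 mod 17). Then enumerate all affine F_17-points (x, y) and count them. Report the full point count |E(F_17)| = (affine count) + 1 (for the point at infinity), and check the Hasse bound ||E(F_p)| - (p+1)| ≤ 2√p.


Affine points = {(1, 3), (1, 14), (2, 1), (2, 16), (6, 8), (6, 9), (11, 4), (11, 13), (13, 6), (13, 11)}; affine count = 10; |E(F_17)| = 11.

Discriminant check: Δ ∝ 4a³ + 27b² = 4·2³ + 27·6² = 4·8 + 27·36 ≡ 1 (mod 17). Nonzero ⇒ E is nonsingular.
For each x ∈ F_17, compute rhs = x³ + 2·x + 6 mod 17, then count y ∈ F_17 with y² ≡ rhs.
  x = 0: rhs = 6, matching y values: none (0 points).
  x = 1: rhs = 9, matching y values: 3, 14 (2 points).
  x = 2: rhs = 1, matching y values: 1, 16 (2 points).
  x = 3: rhs = 5, matching y values: none (0 points).
  x = 4: rhs = 10, matching y values: none (0 points).
  x = 5: rhs = 5, matching y values: none (0 points).
  x = 6: rhs = 13, matching y values: 8, 9 (2 points).
  x = 7: rhs = 6, matching y values: none (0 points).
  x = 8: rhs = 7, matching y values: none (0 points).
  x = 9: rhs = 5, matching y values: none (0 points).
  x = 10: rhs = 6, matching y values: none (0 points).
  x = 11: rhs = 16, matching y values: 4, 13 (2 points).
  x = 12: rhs = 7, matching y values: none (0 points).
  x = 13: rhs = 2, matching y values: 6, 11 (2 points).
  x = 14: rhs = 7, matching y values: none (0 points).
  x = 15: rhs = 11, matching y values: none (0 points).
  x = 16: rhs = 3, matching y values: none (0 points).
Total affine count: 10.
Full point count |E(F_17)| = 10 + 1 = 11.
Hasse bound: |11 − (17+1)| = |-7| = 7 ≤ 2√17 ≈ 8.2462 ✓.


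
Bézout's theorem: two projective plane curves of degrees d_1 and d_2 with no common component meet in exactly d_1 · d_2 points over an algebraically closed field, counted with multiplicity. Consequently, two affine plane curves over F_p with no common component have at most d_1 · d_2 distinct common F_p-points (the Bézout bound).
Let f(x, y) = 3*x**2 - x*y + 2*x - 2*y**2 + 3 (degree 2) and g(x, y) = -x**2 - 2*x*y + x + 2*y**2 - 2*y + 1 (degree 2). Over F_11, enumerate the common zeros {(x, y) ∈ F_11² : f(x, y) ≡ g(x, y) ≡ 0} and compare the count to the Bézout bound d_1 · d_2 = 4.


Common zeros: {(4, 5)}; count = 1; Bézout bound = 4.

deg(f) = 2, deg(g) = 2, so Bézout bound = 4.
Scan x ∈ F_11. For each x, list the y ∈ F_11 with f(x, y) ≡ 0 and those with g(x, y) ≡ 0 (mod 11); the common zeros in that column are the intersection.
  x = 0: f ≡ 0 at y ∈ ∅; g ≡ 0 at y ∈ ∅; common: ∅.
  x = 1: f ≡ 0 at y ∈ ∅; g ≡ 0 at y ∈ ∅; common: ∅.
  x = 2: f ≡ 0 at y ∈ ∅; g ≡ 0 at y ∈ {7}; common: ∅.
  x = 3: f ≡ 0 at y ∈ {2}; g ≡ 0 at y ∈ {1, 3}; common: ∅.
  x = 4: f ≡ 0 at y ∈ {4, 5}; g ≡ 0 at y ∈ {0, 5}; common: {5}.
  x = 5: f ≡ 0 at y ∈ {0, 3}; g ≡ 0 at y ∈ ∅; common: ∅.
  x = 6: f ≡ 0 at y ∈ ∅; g ≡ 0 at y ∈ ∅; common: ∅.
  x = 7: f ≡ 0 at y ∈ ∅; g ≡ 0 at y ∈ {1, 7}; common: ∅.
  x = 8: f ≡ 0 at y ∈ {2, 5}; g ≡ 0 at y ∈ {0, 9}; common: ∅.
  x = 9: f ≡ 0 at y ∈ {0, 1}; g ≡ 0 at y ∈ {5}; common: ∅.
  x = 10: f ≡ 0 at y ∈ {3}; g ≡ 0 at y ∈ ∅; common: ∅.
Collecting: common zeros = {(4, 5)}, so the count is 1.
Comparison with the Bézout bound: 1 ≤ 4 = deg(f)·deg(g), as expected for curves with no common component (the affine F_11-count falls short of the bound because intersections may lie at infinity, over extension fields, or carry multiplicity).


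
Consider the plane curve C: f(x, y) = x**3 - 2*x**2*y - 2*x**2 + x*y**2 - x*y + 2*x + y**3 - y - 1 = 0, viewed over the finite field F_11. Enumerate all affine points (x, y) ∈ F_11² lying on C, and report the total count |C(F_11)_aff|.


Affine F_11-points: {(0, 6), (1, 0), (2, 4), (4, 2), (4, 7), (4, 9), (5, 2), (8, 2), (9, 3)}; count = 9.

For each of the 121 pairs (x, y) ∈ F_11², evaluate f(x, y) mod 11. Record the zeros.
  x = 0: [0↦10, 1↦10, 2↦5, 3↦1, 4↦4, 5↦9, 6↦0, 7↦5, 8↦8, 9↦4, 10↦10]  zeros at y ∈ {6}
  x = 1: [0↦0, 1↦9, 2↦4, 3↦2, 4↦9, 5↦9, 6↦8, 7↦1, 8↦5, 9↦4, 10↦4]  zeros at y ∈ {0}
  x = 2: [0↦3, 1↦6, 2↦8, 3↦4, 4↦0, 5↦2, 6↦5, 7↦4, 8↦5, 9↦3, 10↦4]  zeros at y ∈ {4}
  x = 3: [0↦3, 1↦7, 2↦1, 3↦2, 4↦5, 5↦5, 6↦8, 7↦9, 8↦3, 9↦7, 10↦5]  zeros at y ∈ ∅
  x = 4: [0↦6, 1↦7, 2↦0, 3↦2, 4↦8, 5↦2, 6↦1, 7↦0, 8↦5, 9↦0, 10↦2]  zeros at y ∈ {2, 7, 9}
  x = 5: [0↦7, 1↦1, 2↦0, 3↦10, 4↦4, 5↦10, 6↦1, 7↦5, 8↦6, 9↦10, 10↦1]  zeros at y ∈ {2}
  x = 6: [0↦1, 1↦6, 2↦7, 3↦10, 4↦10, 5↦2, 6↦3, 7↦8, 8↦1, 9↦10, 10↦8]  zeros at y ∈ ∅
  x = 7: [0↦5, 1↦6, 2↦5, 3↦8, 4↦10, 5↦6, 6↦2, 7↦4, 8↦7, 9↦6, 10↦7]  zeros at y ∈ ∅
  x = 8: [0↦3, 1↦7, 2↦0, 3↦10, 4↦10, 5↦6, 6↦4, 7↦10, 8↦8, 9↦4, 10↦4]  zeros at y ∈ {2}
  x = 9: [0↦1, 1↦4, 2↦9, 3↦0, 4↦5, 5↦8, 6↦4, 7↦10, 8↦10, 9↦10, 10↦5]  zeros at y ∈ {3}
  x = 10: [0↦5, 1↦3, 2↦5, 3↦6, 4↦1, 5↦7, 6↦8, 7↦10, 8↦8, 9↦8, 10↦5]  zeros at y ∈ ∅
Collecting zeros: affine points = {(0, 6), (1, 0), (2, 4), (4, 2), (4, 7), (4, 9), (5, 2), (8, 2), (9, 3)}.
Total count |C(F_11)_aff| = 9.


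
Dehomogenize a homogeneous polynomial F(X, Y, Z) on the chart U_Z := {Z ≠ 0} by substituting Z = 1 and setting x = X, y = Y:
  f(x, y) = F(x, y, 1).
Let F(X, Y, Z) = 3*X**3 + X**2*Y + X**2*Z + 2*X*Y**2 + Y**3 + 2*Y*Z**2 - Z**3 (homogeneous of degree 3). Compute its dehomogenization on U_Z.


f(x, y) = 3*x**3 + x**2*y + x**2 + 2*x*y**2 + y**3 + 2*y - 1

On U_Z we set Z = 1. Each monomial c·X^i·Y^j·Z^k in F becomes c·x^i·y^j·1^k = c·x^i·y^j.
Substituting Z = 1: F(X, Y, 1) = 3*x**3 + x**2*y + x**2 + 2*x*y**2 + y**3 + 2*y - 1.
Note: deg(f) ≤ deg(F) = 3; strict inequality happens when F is divisible by Z (lost terms).


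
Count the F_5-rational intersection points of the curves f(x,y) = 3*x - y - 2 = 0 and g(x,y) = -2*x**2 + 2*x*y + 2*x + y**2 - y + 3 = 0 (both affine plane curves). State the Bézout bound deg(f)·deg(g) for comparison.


Common zeros: {(1, 1), (3, 2)}; count = 2; Bézout bound = 2.

deg(f) = 1, deg(g) = 2, so Bézout bound = 2.
Scan x ∈ F_5. For each x, list the y ∈ F_5 with f(x, y) ≡ 0 and those with g(x, y) ≡ 0 (mod 5); the common zeros in that column are the intersection.
  x = 0: f ≡ 0 at y ∈ {3}; g ≡ 0 at y ∈ {2, 4}; common: ∅.
  x = 1: f ≡ 0 at y ∈ {1}; g ≡ 0 at y ∈ {1, 3}; common: {1}.
  x = 2: f ≡ 0 at y ∈ {4}; g ≡ 0 at y ∈ ∅; common: ∅.
  x = 3: f ≡ 0 at y ∈ {2}; g ≡ 0 at y ∈ {2, 3}; common: {2}.
  x = 4: f ≡ 0 at y ∈ {0}; g ≡ 0 at y ∈ ∅; common: ∅.
Collecting: common zeros = {(1, 1), (3, 2)}, so the count is 2.
Comparison with the Bézout bound: 2 ≤ 2 = deg(f)·deg(g), as expected for curves with no common component (the bound is attained).


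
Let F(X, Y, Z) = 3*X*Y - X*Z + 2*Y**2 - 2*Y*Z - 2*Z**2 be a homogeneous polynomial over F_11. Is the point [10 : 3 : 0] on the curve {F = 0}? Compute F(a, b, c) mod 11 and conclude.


F(10,3,0) ≡ 9 (mod 11); P is NOT on the curve.

Evaluate F(10, 3, 0) term-by-term (mod 11).
  3*X*Y ↦ 3·10·3·1 = 90
  -X*Z ↦ -1·10·1·0 = 0
  2*Y**2 ↦ 2·1·9·1 = 18
  -2*Y*Z ↦ -2·1·3·0 = 0
  -2*Z**2 ↦ -2·1·1·0 = 0
Sum: F(10, 3, 0) = (90) + (0) + (18) + (0) + (0) = 108.
Reducing mod 11: 108 ≡ 9 (mod 11).
Since F(a, b, c) ≡ 9 ≠ 0 (mod 11), P does NOT lie on the curve.


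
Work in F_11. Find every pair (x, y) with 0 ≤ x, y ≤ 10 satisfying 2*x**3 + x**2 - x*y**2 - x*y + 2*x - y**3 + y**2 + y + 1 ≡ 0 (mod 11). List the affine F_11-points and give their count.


Affine F_11-points: {(0, 7), (0, 9), (1, 8), (2, 1), (2, 2), (2, 7), (3, 7), (4, 10), (5, 0), (5, 9), (6, 6), (7, 1), (8, 5)}; count = 13.

For each of the 121 pairs (x, y) ∈ F_11², evaluate f(x, y) mod 11. Record the zeros.
  x = 0: [0↦1, 1↦2, 2↦10, 3↦8, 4↦1, 5↦5, 6↦3, 7↦0, 8↦1, 9↦0, 10↦2]  zeros at y ∈ {7, 9}
  x = 1: [0↦6, 1↦5, 2↦9, 3↦1, 4↦8, 5↦2, 6↦10, 7↦4, 8↦0, 9↦3, 10↦7]  zeros at y ∈ {8}
  x = 2: [0↦3, 1↦0, 2↦0, 3↦8, 4↦7, 5↦2, 6↦9, 7↦0, 8↦2, 9↦9, 10↦4]  zeros at y ∈ {1, 2, 7}
  x = 3: [0↦4, 1↦10, 2↦6, 3↦8, 4↦10, 5↦6, 6↦1, 7↦0, 8↦8, 9↦8, 10↦5]  zeros at y ∈ {7}
  x = 4: [0↦10, 1↦3, 2↦6, 3↦2, 4↦7, 5↦4, 6↦9, 7↦5, 8↦8, 9↦1, 10↦0]  zeros at y ∈ {10}
  x = 5: [0↦0, 1↦2, 2↦1, 3↦2, 4↦10, 5↦8, 6↦1, 7↦5, 8↦3, 9↦0, 10↦1]  zeros at y ∈ {0, 9}
  x = 6: [0↦8, 1↦8, 2↦3, 3↦9, 4↦9, 5↦8, 6↦0, 7↦1, 8↦5, 9↦6, 10↦9]  zeros at y ∈ {6}
  x = 7: [0↦2, 1↦0, 2↦2, 3↦2, 4↦5, 5↦5, 6↦7, 7↦5, 8↦4, 9↦9, 10↦3]  zeros at y ∈ {1}
  x = 8: [0↦5, 1↦1, 2↦10, 3↦4, 4↦10, 5↦0, 6↦1, 7↦7, 8↦1, 9↦10, 10↦6]  zeros at y ∈ {5}
  x = 9: [0↦7, 1↦1, 2↦6, 3↦5, 4↦3, 5↦5, 6↦5, 7↦8, 8↦8, 9↦10, 10↦8]  zeros at y ∈ ∅
  x = 10: [0↦9, 1↦1, 2↦2, 3↦6, 4↦7, 5↦10, 6↦9, 7↦9, 8↦4, 9↦10, 10↦10]  zeros at y ∈ ∅
Collecting zeros: affine points = {(0, 7), (0, 9), (1, 8), (2, 1), (2, 2), (2, 7), (3, 7), (4, 10), (5, 0), (5, 9), (6, 6), (7, 1), (8, 5)}.
Total count |C(F_11)_aff| = 13.


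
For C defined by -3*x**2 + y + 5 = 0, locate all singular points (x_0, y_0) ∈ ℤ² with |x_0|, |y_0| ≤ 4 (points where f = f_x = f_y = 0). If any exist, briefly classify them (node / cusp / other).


No singular points in the scanned grid; C is smooth there.

Compute partial derivatives:
  f_x = -6*x.
  f_y = 1.
f_y = 1 is a nonzero constant, so f_y never vanishes: no point (x, y) can satisfy f = f_x = f_y = 0. In particular no (x, y) ∈ {−4, ..., 4}² is singular; the curve is smooth.


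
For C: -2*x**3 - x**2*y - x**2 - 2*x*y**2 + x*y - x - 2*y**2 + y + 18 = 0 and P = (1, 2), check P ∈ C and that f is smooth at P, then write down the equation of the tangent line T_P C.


Tangent line at P: -19*x - 15*y + 49 = 0.

Step 1: f(1, 2) = 0, so P lies on C.
Step 2: partial derivatives
  f_x(x, y) = -6*x**2 - 2*x*y - 2*x - 2*y**2 + y - 1, f_y(x, y) = -x**2 - 4*x*y + x - 4*y + 1.
  f_x(P) = -19, f_y(P) = -15 (gradient nonzero, so P is smooth).
Step 3: tangent line at P: -19·(x − 1) + -15·(y − 2) = 0.
Expanding: -19*x - 15*y + 49 = 0.


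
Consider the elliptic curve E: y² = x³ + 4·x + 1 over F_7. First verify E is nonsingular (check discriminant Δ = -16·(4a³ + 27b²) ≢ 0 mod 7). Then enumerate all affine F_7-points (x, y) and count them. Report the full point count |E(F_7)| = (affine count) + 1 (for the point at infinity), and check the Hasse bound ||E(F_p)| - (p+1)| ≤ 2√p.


Affine points = {(0, 1), (0, 6), (4, 2), (4, 5)}; affine count = 4; |E(F_7)| = 5.

Discriminant check: Δ ∝ 4a³ + 27b² = 4·4³ + 27·1² = 4·64 + 27·1 ≡ 3 (mod 7). Nonzero ⇒ E is nonsingular.
For each x ∈ F_7, compute rhs = x³ + 4·x + 1 mod 7, then count y ∈ F_7 with y² ≡ rhs.
  x = 0: rhs = 1, matching y values: 1, 6 (2 points).
  x = 1: rhs = 6, matching y values: none (0 points).
  x = 2: rhs = 3, matching y values: none (0 points).
  x = 3: rhs = 5, matching y values: none (0 points).
  x = 4: rhs = 4, matching y values: 2, 5 (2 points).
  x = 5: rhs = 6, matching y values: none (0 points).
  x = 6: rhs = 3, matching y values: none (0 points).
Total affine count: 4.
Full point count |E(F_7)| = 4 + 1 = 5.
Hasse bound: |5 − (7+1)| = |-3| = 3 ≤ 2√7 ≈ 5.2915 ✓.


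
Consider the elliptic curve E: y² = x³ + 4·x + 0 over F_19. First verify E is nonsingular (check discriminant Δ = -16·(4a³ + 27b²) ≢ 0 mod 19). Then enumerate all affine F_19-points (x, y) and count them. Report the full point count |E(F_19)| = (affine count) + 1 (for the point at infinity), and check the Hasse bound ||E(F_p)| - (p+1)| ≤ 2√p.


Affine points = {(0, 0), (1, 9), (1, 10), (2, 4), (2, 15), (3, 1), (3, 18), (4, 2), (4, 17), (9, 9), (9, 10), (11, 8), (11, 11), (12, 3), (12, 16), (13, 8), (13, 11), (14, 8), (14, 11)}; affine count = 19; |E(F_19)| = 20.

Discriminant check: Δ ∝ 4a³ + 27b² = 4·4³ + 27·0² = 4·64 + 27·0 ≡ 9 (mod 19). Nonzero ⇒ E is nonsingular.
For each x ∈ F_19, compute rhs = x³ + 4·x + 0 mod 19, then count y ∈ F_19 with y² ≡ rhs.
  x = 0: rhs = 0, matching y values: 0 (1 points).
  x = 1: rhs = 5, matching y values: 9, 10 (2 points).
  x = 2: rhs = 16, matching y values: 4, 15 (2 points).
  x = 3: rhs = 1, matching y values: 1, 18 (2 points).
  x = 4: rhs = 4, matching y values: 2, 17 (2 points).
  x = 5: rhs = 12, matching y values: none (0 points).
  x = 6: rhs = 12, matching y values: none (0 points).
  x = 7: rhs = 10, matching y values: none (0 points).
  x = 8: rhs = 12, matching y values: none (0 points).
  x = 9: rhs = 5, matching y values: 9, 10 (2 points).
  x = 10: rhs = 14, matching y values: none (0 points).
  x = 11: rhs = 7, matching y values: 8, 11 (2 points).
  x = 12: rhs = 9, matching y values: 3, 16 (2 points).
  x = 13: rhs = 7, matching y values: 8, 11 (2 points).
  x = 14: rhs = 7, matching y values: 8, 11 (2 points).
  x = 15: rhs = 15, matching y values: none (0 points).
  x = 16: rhs = 18, matching y values: none (0 points).
  x = 17: rhs = 3, matching y values: none (0 points).
  x = 18: rhs = 14, matching y values: none (0 points).
Total affine count: 19.
Full point count |E(F_19)| = 19 + 1 = 20.
Hasse bound: |20 − (19+1)| = |0| = 0 ≤ 2√19 ≈ 8.7178 ✓.


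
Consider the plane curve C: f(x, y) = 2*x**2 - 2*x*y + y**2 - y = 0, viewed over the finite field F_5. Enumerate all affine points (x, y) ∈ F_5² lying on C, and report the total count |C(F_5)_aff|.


Affine F_5-points: {(0, 0), (0, 1), (1, 1), (1, 2)}; count = 4.

For each of the 25 pairs (x, y) ∈ F_5², evaluate f(x, y) mod 5. Record the zeros.
  x = 0: [0↦0, 1↦0, 2↦2, 3↦1, 4↦2]  zeros at y ∈ {0, 1}
  x = 1: [0↦2, 1↦0, 2↦0, 3↦2, 4↦1]  zeros at y ∈ {1, 2}
  x = 2: [0↦3, 1↦4, 2↦2, 3↦2, 4↦4]  zeros at y ∈ ∅
  x = 3: [0↦3, 1↦2, 2↦3, 3↦1, 4↦1]  zeros at y ∈ ∅
  x = 4: [0↦2, 1↦4, 2↦3, 3↦4, 4↦2]  zeros at y ∈ ∅
Collecting zeros: affine points = {(0, 0), (0, 1), (1, 1), (1, 2)}.
Total count |C(F_5)_aff| = 4.


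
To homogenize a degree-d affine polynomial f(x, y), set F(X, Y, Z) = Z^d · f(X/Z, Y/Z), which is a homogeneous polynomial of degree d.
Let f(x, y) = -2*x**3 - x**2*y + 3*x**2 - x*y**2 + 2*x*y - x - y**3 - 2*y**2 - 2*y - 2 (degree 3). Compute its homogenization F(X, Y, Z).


F(X, Y, Z) = -2*X**3 - X**2*Y + 3*X**2*Z - X*Y**2 + 2*X*Y*Z - X*Z**2 - Y**3 - 2*Y**2*Z - 2*Y*Z**2 - 2*Z**3

deg(f) = 3.
Substitute x = X/Z, y = Y/Z into f, then multiply by Z^3.
  monomial -2·x^3·y^0 ↦ -2·X^3·Y^0·Z^0.
  monomial -1·x^2·y^1 ↦ -1·X^2·Y^1·Z^0.
  monomial 3·x^2·y^0 ↦ 3·X^2·Y^0·Z^1.
  monomial -1·x^1·y^2 ↦ -1·X^1·Y^2·Z^0.
  monomial 2·x^1·y^1 ↦ 2·X^1·Y^1·Z^1.
  monomial -1·x^1·y^0 ↦ -1·X^1·Y^0·Z^2.
  monomial -1·x^0·y^3 ↦ -1·X^0·Y^3·Z^0.
  monomial -2·x^0·y^2 ↦ -2·X^0·Y^2·Z^1.
  monomial -2·x^0·y^1 ↦ -2·X^0·Y^1·Z^2.
  monomial -2·x^0·y^0 ↦ -2·X^0·Y^0·Z^3.
Collecting: F(X, Y, Z) = -2*X**3 - X**2*Y + 3*X**2*Z - X*Y**2 + 2*X*Y*Z - X*Z**2 - Y**3 - 2*Y**2*Z - 2*Y*Z**2 - 2*Z**3.


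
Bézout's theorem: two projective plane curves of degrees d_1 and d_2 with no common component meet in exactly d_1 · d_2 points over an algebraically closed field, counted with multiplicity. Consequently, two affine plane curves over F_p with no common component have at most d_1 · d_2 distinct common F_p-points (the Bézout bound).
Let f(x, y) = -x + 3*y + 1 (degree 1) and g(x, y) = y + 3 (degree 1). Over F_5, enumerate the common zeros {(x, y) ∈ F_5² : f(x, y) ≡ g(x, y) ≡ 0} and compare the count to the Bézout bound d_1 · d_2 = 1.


Common zeros: {(2, 2)}; count = 1; Bézout bound = 1.

deg(f) = 1, deg(g) = 1, so Bézout bound = 1.
Scan x ∈ F_5. For each x, list the y ∈ F_5 with f(x, y) ≡ 0 and those with g(x, y) ≡ 0 (mod 5); the common zeros in that column are the intersection.
  x = 0: f ≡ 0 at y ∈ {3}; g ≡ 0 at y ∈ {2}; common: ∅.
  x = 1: f ≡ 0 at y ∈ {0}; g ≡ 0 at y ∈ {2}; common: ∅.
  x = 2: f ≡ 0 at y ∈ {2}; g ≡ 0 at y ∈ {2}; common: {2}.
  x = 3: f ≡ 0 at y ∈ {4}; g ≡ 0 at y ∈ {2}; common: ∅.
  x = 4: f ≡ 0 at y ∈ {1}; g ≡ 0 at y ∈ {2}; common: ∅.
Collecting: common zeros = {(2, 2)}, so the count is 1.
Comparison with the Bézout bound: 1 ≤ 1 = deg(f)·deg(g), as expected for curves with no common component (the bound is attained).
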